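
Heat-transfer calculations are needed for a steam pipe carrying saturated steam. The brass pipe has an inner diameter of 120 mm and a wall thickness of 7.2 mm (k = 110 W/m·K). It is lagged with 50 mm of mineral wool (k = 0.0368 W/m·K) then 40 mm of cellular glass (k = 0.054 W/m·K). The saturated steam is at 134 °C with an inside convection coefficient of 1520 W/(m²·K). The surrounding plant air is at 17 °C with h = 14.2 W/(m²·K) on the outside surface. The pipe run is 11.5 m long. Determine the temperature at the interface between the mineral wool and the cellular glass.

Per-layer cylindrical resistances, series-summed:
R_inner film = 1/(h_i·2πr₁L) = 1/(1520×2π×0.06×11.5) = 1.517×10^-4 K/W
R_brass pipe wall = ln(67.2/60)/(2π×110×11.5) = 1.426×10^-5 K/W
R_mineral wool = ln(117.2/67.2)/(2π×0.0368×11.5) = 0.2092 K/W
R_cellular glass = ln(157.2/117.2)/(2π×0.054×11.5) = 0.07526 K/W
R_outer film = 1/(h_o·2πr_oL) = 1/(14.2×2π×0.1572×11.5) = 0.0062 K/W
R_total = 0.2908 K/W
Q = ΔT/R_total = 117/0.2908
Q = 402 W
T_interface = T_inner − Q·ΣR(inner→interface) = 134 − 402×0.2093

T ≈ 49.8 °C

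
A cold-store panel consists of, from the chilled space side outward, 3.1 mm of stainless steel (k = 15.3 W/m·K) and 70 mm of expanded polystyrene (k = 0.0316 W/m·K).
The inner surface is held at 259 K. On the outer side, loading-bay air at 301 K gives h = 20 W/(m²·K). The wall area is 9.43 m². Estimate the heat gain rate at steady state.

Q ≈ 175 W

Using the resistance-network approach (series):
R_stainless steel = L/(kA) = 0.0031/(15.3×9.43) = 2.149×10^-5 K/W
R_expanded polystyrene = L/(kA) = 0.07/(0.0316×9.43) = 0.2349 K/W
R_outer film = 1/(h_o·A) = 1/(20×9.43) = 0.005302 K/W
R_total = 0.2402 K/W
Q = ΔT / R_total = 42 / 0.2402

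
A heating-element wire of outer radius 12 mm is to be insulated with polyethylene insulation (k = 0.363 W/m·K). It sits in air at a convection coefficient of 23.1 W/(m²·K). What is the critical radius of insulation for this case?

For a cylinder r_cr = k/h = 0.363/23.1
r_cr = 15.7 mm; since the bare radius (12 mm) is below r_cr, adding a thin layer of insulation will *increase* heat loss.

r_cr ≈ 15.7 mm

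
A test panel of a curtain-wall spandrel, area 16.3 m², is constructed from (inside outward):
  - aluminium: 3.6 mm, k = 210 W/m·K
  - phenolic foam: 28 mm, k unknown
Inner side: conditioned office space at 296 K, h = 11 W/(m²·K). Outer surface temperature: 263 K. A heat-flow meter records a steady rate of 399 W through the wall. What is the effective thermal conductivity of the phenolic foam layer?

Thermal resistances in series:
R_inner film = 1/(h_i·A) = 1/(11×16.3) = 0.005577 K/W
R_aluminium = L/(kA) = 0.0036/(210×16.3) = 1.052×10^-6 K/W
Sum of known resistances R_other = 0.005578 K/W
Total R = ΔT/Q = 33/399 = 0.08271 K/W
R_phenolic foam = R_total − R_other = 0.07713 K/W
k = L/(R·A) = 0.028/(0.07713×16.3)

k ≈ 0.0223 W/(m·K)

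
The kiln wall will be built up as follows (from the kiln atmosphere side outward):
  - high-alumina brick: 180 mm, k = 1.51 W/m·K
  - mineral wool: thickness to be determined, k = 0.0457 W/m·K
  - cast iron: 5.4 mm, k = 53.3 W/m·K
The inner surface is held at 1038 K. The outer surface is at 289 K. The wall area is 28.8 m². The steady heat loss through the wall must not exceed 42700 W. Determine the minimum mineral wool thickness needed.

L ≈ 17.6 mm

Model the wall as resistances in series:
R_high-alumina brick = L/(kA) = 0.18/(1.51×28.8) = 0.004139 K/W
R_cast iron = L/(kA) = 0.0054/(53.3×28.8) = 3.518×10^-6 K/W
Sum of the known resistances R_other = 0.004143 K/W
Required total resistance R_tot = ΔT/Q_allow = 749/42700 = 0.01754 K/W
R_mineral wool = R_tot − R_other = 0.0134 K/W
L = R·k·A = 0.0134×0.0457×28.8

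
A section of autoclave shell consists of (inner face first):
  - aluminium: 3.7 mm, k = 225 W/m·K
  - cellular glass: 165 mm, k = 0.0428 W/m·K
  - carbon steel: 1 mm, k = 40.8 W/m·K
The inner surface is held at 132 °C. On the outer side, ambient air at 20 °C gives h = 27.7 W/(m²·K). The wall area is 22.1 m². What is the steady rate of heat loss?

Q ≈ 636 W

Series thermal resistances:
R_aluminium = L/(kA) = 0.0037/(225×22.1) = 7.441×10^-7 K/W
R_cellular glass = L/(kA) = 0.165/(0.0428×22.1) = 0.1744 K/W
R_carbon steel = L/(kA) = 0.001/(40.8×22.1) = 1.109×10^-6 K/W
R_outer film = 1/(h_o·A) = 1/(27.7×22.1) = 0.001634 K/W
R_total = 0.1761 K/W
Q = ΔT / R_total = 112 / 0.1761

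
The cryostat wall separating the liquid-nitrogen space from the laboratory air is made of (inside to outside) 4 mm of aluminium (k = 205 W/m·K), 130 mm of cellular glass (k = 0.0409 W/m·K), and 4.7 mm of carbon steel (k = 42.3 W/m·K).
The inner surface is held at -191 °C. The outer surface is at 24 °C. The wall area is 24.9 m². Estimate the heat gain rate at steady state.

Model the wall as resistances in series:
R_aluminium = L/(kA) = 0.004/(205×24.9) = 7.836×10^-7 K/W
R_cellular glass = L/(kA) = 0.13/(0.0409×24.9) = 0.1276 K/W
R_carbon steel = L/(kA) = 0.0047/(42.3×24.9) = 4.462×10^-6 K/W
R_total = 0.1277 K/W
Q = ΔT / R_total = 215 / 0.1277

Q ≈ 1680 W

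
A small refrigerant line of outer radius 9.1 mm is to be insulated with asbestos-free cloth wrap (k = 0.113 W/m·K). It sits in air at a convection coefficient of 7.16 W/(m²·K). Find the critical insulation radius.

r_cr ≈ 15.8 mm

For a cylinder r_cr = k/h = 0.113/7.16
r_cr = 15.8 mm; since the bare radius (9.1 mm) is below r_cr, adding a thin layer of insulation will *increase* heat loss.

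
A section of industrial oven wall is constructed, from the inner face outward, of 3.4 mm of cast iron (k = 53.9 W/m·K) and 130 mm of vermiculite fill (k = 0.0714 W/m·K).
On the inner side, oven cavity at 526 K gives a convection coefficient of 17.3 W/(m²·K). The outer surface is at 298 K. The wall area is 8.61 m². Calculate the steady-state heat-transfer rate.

Thermal resistances in series:
R_inner film = 1/(h_i·A) = 1/(17.3×8.61) = 0.006714 K/W
R_cast iron = L/(kA) = 0.0034/(53.9×8.61) = 7.326×10^-6 K/W
R_vermiculite fill = L/(kA) = 0.13/(0.0714×8.61) = 0.2115 K/W
R_total = 0.2182 K/W
Q = ΔT / R_total = 228 / 0.2182

Q ≈ 1040 W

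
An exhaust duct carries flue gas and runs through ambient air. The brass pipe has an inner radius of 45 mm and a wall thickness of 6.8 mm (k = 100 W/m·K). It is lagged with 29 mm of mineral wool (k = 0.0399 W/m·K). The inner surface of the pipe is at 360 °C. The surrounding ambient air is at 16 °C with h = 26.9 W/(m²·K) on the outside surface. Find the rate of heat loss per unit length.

Per-layer cylindrical resistances, series-summed:
R_brass pipe wall = ln(51.8/45)/(2π×100×1) = 2.24×10^-4 K/W
R_mineral wool = ln(80.8/51.8)/(2π×0.0399×1) = 1.773 K/W
R_outer film = 1/(h_o·2πr_oL) = 1/(26.9×2π×0.0808×1) = 0.07322 K/W
R_total = 1.847 K/W
Q = ΔT/R_total = 344/1.847

q′ ≈ 186 W/m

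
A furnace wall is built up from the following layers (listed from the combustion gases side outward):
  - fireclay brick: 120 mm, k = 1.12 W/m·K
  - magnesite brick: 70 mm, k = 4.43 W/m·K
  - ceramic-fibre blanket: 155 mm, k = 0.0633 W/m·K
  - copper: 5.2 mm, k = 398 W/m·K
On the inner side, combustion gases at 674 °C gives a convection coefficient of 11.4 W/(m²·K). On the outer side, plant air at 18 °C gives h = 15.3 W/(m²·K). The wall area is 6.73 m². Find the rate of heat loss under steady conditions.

Q ≈ 1620 W

Model the wall as resistances in series:
R_inner film = 1/(h_i·A) = 1/(11.4×6.73) = 0.01303 K/W
R_fireclay brick = L/(kA) = 0.12/(1.12×6.73) = 0.01592 K/W
R_magnesite brick = L/(kA) = 0.07/(4.43×6.73) = 0.002348 K/W
R_ceramic-fibre blanket = L/(kA) = 0.155/(0.0633×6.73) = 0.3638 K/W
R_copper = L/(kA) = 0.0052/(398×6.73) = 1.941×10^-6 K/W
R_outer film = 1/(h_o·A) = 1/(15.3×6.73) = 0.009712 K/W
R_total = 0.4049 K/W
Q = ΔT / R_total = 656 / 0.4049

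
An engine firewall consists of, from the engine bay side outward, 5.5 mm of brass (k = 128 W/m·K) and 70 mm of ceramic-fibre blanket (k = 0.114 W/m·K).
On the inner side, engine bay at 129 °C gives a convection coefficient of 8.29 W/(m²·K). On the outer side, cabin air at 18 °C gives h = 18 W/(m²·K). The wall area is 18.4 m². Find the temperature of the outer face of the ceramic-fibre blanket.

Model the wall as resistances in series:
R_inner film = 1/(h_i·A) = 1/(8.29×18.4) = 0.006556 K/W
R_brass = L/(kA) = 0.0055/(128×18.4) = 2.335×10^-6 K/W
R_ceramic-fibre blanket = L/(kA) = 0.07/(0.114×18.4) = 0.03337 K/W
R_outer film = 1/(h_o·A) = 1/(18×18.4) = 0.003019 K/W
R_total = 0.04295 K/W;  Q = ΔT/R_total = 111/0.04295 = 2584 W
T_interface = T_inner − Q·ΣR(inner→interface) = 129 − 2580×0.03993

T ≈ 25.8 °C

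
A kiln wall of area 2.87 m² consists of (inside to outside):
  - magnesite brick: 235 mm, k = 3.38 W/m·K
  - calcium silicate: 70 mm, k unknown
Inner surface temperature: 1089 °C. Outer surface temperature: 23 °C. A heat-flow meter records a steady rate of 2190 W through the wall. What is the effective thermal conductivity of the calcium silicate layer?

Thermal resistances in series:
R_magnesite brick = L/(kA) = 0.235/(3.38×2.87) = 0.02423 K/W
Sum of known resistances R_other = 0.02423 K/W
Total R = ΔT/Q = 1066/2190 = 0.4868 K/W
R_calcium silicate = R_total − R_other = 0.4625 K/W
k = L/(R·A) = 0.07/(0.4625×2.87)

k ≈ 0.0527 W/(m·K)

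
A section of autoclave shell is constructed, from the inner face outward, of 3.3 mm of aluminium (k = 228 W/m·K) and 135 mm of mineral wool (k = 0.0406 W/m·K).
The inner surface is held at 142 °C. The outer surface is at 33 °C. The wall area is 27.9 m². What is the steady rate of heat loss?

Q ≈ 915 W

Using the resistance-network approach (series):
R_aluminium = L/(kA) = 0.0033/(228×27.9) = 5.188×10^-7 K/W
R_mineral wool = L/(kA) = 0.135/(0.0406×27.9) = 0.1192 K/W
R_total = 0.1192 K/W
Q = ΔT / R_total = 109 / 0.1192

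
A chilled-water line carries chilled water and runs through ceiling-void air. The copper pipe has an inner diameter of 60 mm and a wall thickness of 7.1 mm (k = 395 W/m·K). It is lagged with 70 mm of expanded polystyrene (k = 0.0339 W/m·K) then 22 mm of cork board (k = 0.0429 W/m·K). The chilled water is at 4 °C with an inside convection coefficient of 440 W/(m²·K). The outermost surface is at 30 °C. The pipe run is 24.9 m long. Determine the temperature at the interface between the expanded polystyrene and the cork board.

T ≈ 26.8 °C

Cylindrical conduction, so R = ln(r₂/r₁)/(2πkL) per layer, in series:
R_inner film = 1/(h_i·2πr₁L) = 1/(440×2π×0.03×24.9) = 4.842×10^-4 K/W
R_copper pipe wall = ln(37.1/30)/(2π×395×24.9) = 3.437×10^-6 K/W
R_expanded polystyrene = ln(107.1/37.1)/(2π×0.0339×24.9) = 0.1999 K/W
R_cork board = ln(129.1/107.1)/(2π×0.0429×24.9) = 0.02784 K/W
R_total = 0.2282 K/W
Q = ΔT/R_total = 26/0.2282
Q = 114 W
T_interface = T_inner + Q·ΣR(inner→interface) = 4 + 114×0.2004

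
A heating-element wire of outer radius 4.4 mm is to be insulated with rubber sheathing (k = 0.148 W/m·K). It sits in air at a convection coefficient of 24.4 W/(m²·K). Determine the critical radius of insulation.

r_cr ≈ 6.07 mm

For a cylinder r_cr = k/h = 0.148/24.4
r_cr = 6.07 mm; since the bare radius (4.4 mm) is below r_cr, adding a thin layer of insulation will *increase* heat loss.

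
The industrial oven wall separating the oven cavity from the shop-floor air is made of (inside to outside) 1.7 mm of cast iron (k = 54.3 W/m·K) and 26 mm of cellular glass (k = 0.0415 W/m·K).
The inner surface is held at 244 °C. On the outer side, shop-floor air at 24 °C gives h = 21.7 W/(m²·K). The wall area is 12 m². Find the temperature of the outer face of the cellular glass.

Model the wall as resistances in series:
R_cast iron = L/(kA) = 0.0017/(54.3×12) = 2.609×10^-6 K/W
R_cellular glass = L/(kA) = 0.026/(0.0415×12) = 0.05221 K/W
R_outer film = 1/(h_o·A) = 1/(21.7×12) = 0.00384 K/W
R_total = 0.05605 K/W;  Q = ΔT/R_total = 220/0.05605 = 3925 W
T_interface = T_inner − Q·ΣR(inner→interface) = 244 − 3920×0.05221

T ≈ 39.1 °C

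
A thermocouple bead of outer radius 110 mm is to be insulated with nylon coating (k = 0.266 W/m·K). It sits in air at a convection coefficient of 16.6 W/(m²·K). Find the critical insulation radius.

r_cr ≈ 32 mm

For a sphere r_cr = 2k/h = 2×0.266/16.6
r_cr = 32 mm; since the bare radius (110 mm) is above r_cr, any added insulation will reduce heat loss.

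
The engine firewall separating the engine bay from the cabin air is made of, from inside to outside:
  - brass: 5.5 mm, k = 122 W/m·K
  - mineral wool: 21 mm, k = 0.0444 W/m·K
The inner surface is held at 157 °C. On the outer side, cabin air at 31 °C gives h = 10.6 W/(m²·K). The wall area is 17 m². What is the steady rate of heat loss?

Q ≈ 3780 W

Model the wall as resistances in series:
R_brass = L/(kA) = 0.0055/(122×17) = 2.652×10^-6 K/W
R_mineral wool = L/(kA) = 0.021/(0.0444×17) = 0.02782 K/W
R_outer film = 1/(h_o·A) = 1/(10.6×17) = 0.005549 K/W
R_total = 0.03337 K/W
Q = ΔT / R_total = 126 / 0.03337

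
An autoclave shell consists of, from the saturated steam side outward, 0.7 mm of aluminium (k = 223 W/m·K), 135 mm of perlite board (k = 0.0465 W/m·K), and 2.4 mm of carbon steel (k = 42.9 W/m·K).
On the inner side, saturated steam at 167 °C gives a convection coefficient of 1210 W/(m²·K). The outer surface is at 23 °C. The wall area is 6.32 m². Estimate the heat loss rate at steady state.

Q ≈ 313 W

Model the wall as resistances in series:
R_inner film = 1/(h_i·A) = 1/(1210×6.32) = 1.308×10^-4 K/W
R_aluminium = L/(kA) = 0.0007/(223×6.32) = 4.967×10^-7 K/W
R_perlite board = L/(kA) = 0.135/(0.0465×6.32) = 0.4594 K/W
R_carbon steel = L/(kA) = 0.0024/(42.9×6.32) = 8.852×10^-6 K/W
R_total = 0.4595 K/W
Q = ΔT / R_total = 144 / 0.4595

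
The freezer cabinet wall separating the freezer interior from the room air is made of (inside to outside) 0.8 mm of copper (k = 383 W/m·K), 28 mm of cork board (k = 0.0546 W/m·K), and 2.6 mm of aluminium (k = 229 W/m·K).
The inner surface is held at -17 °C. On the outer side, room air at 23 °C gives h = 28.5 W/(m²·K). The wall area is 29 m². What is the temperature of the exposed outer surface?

T ≈ 20.4 °C

Using the resistance-network approach (series):
R_copper = L/(kA) = 0.0008/(383×29) = 7.203×10^-8 K/W
R_cork board = L/(kA) = 0.028/(0.0546×29) = 0.01768 K/W
R_aluminium = L/(kA) = 0.0026/(229×29) = 3.915×10^-7 K/W
R_outer film = 1/(h_o·A) = 1/(28.5×29) = 0.00121 K/W
R_total = 0.01889 K/W;  Q = ΔT/R_total = 40/0.01889 = 2117 W
T_interface = T_inner + Q·ΣR(inner→interface) = -17 + 2120×0.01768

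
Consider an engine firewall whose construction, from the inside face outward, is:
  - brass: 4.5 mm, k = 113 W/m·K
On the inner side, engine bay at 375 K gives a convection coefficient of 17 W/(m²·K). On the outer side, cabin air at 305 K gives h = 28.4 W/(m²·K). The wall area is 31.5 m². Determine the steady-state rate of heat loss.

Model the wall as resistances in series:
R_inner film = 1/(h_i·A) = 1/(17×31.5) = 0.001867 K/W
R_brass = L/(kA) = 0.0045/(113×31.5) = 1.264×10^-6 K/W
R_outer film = 1/(h_o·A) = 1/(28.4×31.5) = 0.001118 K/W
R_total = 0.002986 K/W
Q = ΔT / R_total = 70 / 0.002986

Q ≈ 23400 W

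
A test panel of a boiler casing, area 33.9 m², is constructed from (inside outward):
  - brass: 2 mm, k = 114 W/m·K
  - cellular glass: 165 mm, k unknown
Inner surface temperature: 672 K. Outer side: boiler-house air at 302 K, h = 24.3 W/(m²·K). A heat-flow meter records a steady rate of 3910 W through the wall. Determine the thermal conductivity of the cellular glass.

k ≈ 0.0521 W/(m·K)

Model the wall as resistances in series:
R_brass = L/(kA) = 0.002/(114×33.9) = 5.175×10^-7 K/W
R_outer film = 1/(h_o·A) = 1/(24.3×33.9) = 0.001214 K/W
Sum of known resistances R_other = 0.001214 K/W
Total R = ΔT/Q = 370/3910 = 0.09463 K/W
R_cellular glass = R_total − R_other = 0.09341 K/W
k = L/(R·A) = 0.165/(0.09341×33.9)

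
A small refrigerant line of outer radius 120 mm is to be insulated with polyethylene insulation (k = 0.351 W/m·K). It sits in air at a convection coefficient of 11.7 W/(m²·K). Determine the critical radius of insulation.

r_cr ≈ 30 mm

For a cylinder r_cr = k/h = 0.351/11.7
r_cr = 30 mm; since the bare radius (120 mm) is above r_cr, any added insulation will reduce heat loss.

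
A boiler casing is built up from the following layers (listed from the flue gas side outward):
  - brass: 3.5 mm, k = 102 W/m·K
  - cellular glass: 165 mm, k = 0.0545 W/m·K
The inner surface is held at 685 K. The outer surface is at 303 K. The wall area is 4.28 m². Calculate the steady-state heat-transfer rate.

Series thermal resistances:
R_brass = L/(kA) = 0.0035/(102×4.28) = 8.017×10^-6 K/W
R_cellular glass = L/(kA) = 0.165/(0.0545×4.28) = 0.7074 K/W
R_total = 0.7074 K/W
Q = ΔT / R_total = 382 / 0.7074

Q ≈ 540 W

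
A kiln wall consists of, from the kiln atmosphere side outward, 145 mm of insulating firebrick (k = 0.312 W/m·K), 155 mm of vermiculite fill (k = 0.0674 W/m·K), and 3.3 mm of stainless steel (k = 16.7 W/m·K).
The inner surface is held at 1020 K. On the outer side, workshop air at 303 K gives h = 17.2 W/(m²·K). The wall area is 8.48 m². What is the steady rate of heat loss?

Model the wall as resistances in series:
R_insulating firebrick = L/(kA) = 0.145/(0.312×8.48) = 0.0548 K/W
R_vermiculite fill = L/(kA) = 0.155/(0.0674×8.48) = 0.2712 K/W
R_stainless steel = L/(kA) = 0.0033/(16.7×8.48) = 2.33×10^-5 K/W
R_outer film = 1/(h_o·A) = 1/(17.2×8.48) = 0.006856 K/W
R_total = 0.3329 K/W
Q = ΔT / R_total = 717 / 0.3329

Q ≈ 2150 W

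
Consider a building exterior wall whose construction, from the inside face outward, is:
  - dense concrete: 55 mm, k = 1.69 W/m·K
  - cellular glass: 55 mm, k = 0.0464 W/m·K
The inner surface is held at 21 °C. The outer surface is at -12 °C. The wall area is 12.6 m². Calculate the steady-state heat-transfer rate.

Using the resistance-network approach (series):
R_dense concrete = L/(kA) = 0.055/(1.69×12.6) = 0.002583 K/W
R_cellular glass = L/(kA) = 0.055/(0.0464×12.6) = 0.09407 K/W
R_total = 0.09666 K/W
Q = ΔT / R_total = 33 / 0.09666

Q ≈ 341 W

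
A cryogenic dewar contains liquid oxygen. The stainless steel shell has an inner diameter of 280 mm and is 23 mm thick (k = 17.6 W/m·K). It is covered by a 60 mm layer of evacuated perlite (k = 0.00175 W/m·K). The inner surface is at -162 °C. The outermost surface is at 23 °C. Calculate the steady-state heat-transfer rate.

Each spherical layer contributes R = (1/r_i − 1/r_o)/(4πk):
R_stainless steel shell = (1/0.14 − 1/0.163)/(4π×17.6) = 0.004557 K/W
R_evacuated perlite = (1/0.163 − 1/0.223)/(4π×0.00175) = 75.06 K/W
R_total = 75.06 K/W
Q = ΔT/R_total = 185/75.06

Q ≈ 2.46 W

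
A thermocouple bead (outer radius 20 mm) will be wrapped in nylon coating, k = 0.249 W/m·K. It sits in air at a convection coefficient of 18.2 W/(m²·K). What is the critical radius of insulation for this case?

For a sphere r_cr = 2k/h = 2×0.249/18.2
r_cr = 27.4 mm; since the bare radius (20 mm) is below r_cr, adding a thin layer of insulation will *increase* heat loss.

r_cr ≈ 27.4 mm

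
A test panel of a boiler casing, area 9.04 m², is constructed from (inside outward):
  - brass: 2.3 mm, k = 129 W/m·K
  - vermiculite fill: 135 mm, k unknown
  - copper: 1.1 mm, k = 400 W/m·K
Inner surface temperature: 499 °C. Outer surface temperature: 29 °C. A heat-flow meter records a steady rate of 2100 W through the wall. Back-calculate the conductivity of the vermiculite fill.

k ≈ 0.0667 W/(m·K)

Series thermal resistances:
R_brass = L/(kA) = 0.0023/(129×9.04) = 1.972×10^-6 K/W
R_copper = L/(kA) = 0.0011/(400×9.04) = 3.042×10^-7 K/W
Sum of known resistances R_other = 2.276×10^-6 K/W
Total R = ΔT/Q = 470/2100 = 0.2238 K/W
R_vermiculite fill = R_total − R_other = 0.2238 K/W
k = L/(R·A) = 0.135/(0.2238×9.04)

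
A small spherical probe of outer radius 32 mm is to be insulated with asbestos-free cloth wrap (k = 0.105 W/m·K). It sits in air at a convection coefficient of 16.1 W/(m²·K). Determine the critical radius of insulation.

For a sphere r_cr = 2k/h = 2×0.105/16.1
r_cr = 13 mm; since the bare radius (32 mm) is above r_cr, any added insulation will reduce heat loss.

r_cr ≈ 13 mm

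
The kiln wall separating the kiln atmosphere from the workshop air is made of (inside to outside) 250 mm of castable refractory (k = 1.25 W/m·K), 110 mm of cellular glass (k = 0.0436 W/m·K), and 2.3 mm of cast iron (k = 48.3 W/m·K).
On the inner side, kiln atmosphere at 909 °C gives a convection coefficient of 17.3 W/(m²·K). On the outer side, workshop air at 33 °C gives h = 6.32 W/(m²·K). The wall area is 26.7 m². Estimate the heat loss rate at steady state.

Q ≈ 7960 W

Treating each layer as a thermal resistance in series:
R_inner film = 1/(h_i·A) = 1/(17.3×26.7) = 0.002165 K/W
R_castable refractory = L/(kA) = 0.25/(1.25×26.7) = 0.007491 K/W
R_cellular glass = L/(kA) = 0.11/(0.0436×26.7) = 0.09449 K/W
R_cast iron = L/(kA) = 0.0023/(48.3×26.7) = 1.783×10^-6 K/W
R_outer film = 1/(h_o·A) = 1/(6.32×26.7) = 0.005926 K/W
R_total = 0.1101 K/W
Q = ΔT / R_total = 876 / 0.1101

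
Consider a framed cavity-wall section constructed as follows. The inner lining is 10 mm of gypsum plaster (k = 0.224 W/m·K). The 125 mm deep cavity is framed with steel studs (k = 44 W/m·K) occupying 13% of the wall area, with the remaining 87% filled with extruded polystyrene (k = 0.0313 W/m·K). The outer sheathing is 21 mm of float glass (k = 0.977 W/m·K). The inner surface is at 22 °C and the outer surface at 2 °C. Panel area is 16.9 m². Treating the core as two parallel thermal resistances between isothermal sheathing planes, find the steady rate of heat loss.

Q ≈ 3850 W

Sheathing layers in series; stud and cavity paths in parallel between them.
R_inner = 0.01/(0.224×16.9) = 0.002642 K/W
R_stud  = 0.125/(44×0.13×16.9) = 0.001293 K/W
R_cav   = 0.125/(0.0313×0.87×16.9) = 0.2716 K/W
1/R_core = 1/R_stud + 1/R_cav → R_core = 0.001287 K/W
R_outer = 0.021/(0.977×16.9) = 0.001272 K/W
R_total = 0.0052 K/W
Q = ΔT/R_total = 20/0.0052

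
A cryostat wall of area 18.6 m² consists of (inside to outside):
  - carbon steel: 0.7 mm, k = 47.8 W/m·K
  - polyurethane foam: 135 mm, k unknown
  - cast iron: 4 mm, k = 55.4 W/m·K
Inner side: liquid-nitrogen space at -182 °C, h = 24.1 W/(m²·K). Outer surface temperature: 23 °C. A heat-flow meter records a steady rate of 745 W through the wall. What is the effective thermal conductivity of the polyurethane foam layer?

k ≈ 0.0266 W/(m·K)

Model the wall as resistances in series:
R_inner film = 1/(h_i·A) = 1/(24.1×18.6) = 0.002231 K/W
R_carbon steel = L/(kA) = 0.0007/(47.8×18.6) = 7.873×10^-7 K/W
R_cast iron = L/(kA) = 0.004/(55.4×18.6) = 3.882×10^-6 K/W
Sum of known resistances R_other = 0.002236 K/W
Total R = ΔT/Q = 205/745 = 0.2752 K/W
R_polyurethane foam = R_total − R_other = 0.2729 K/W
k = L/(R·A) = 0.135/(0.2729×18.6)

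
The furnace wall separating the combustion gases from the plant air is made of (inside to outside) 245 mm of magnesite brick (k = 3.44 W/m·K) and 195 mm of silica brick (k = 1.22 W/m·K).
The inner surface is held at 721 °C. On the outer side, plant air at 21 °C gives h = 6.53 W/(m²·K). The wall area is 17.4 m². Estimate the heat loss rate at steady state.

Using the resistance-network approach (series):
R_magnesite brick = L/(kA) = 0.245/(3.44×17.4) = 0.004093 K/W
R_silica brick = L/(kA) = 0.195/(1.22×17.4) = 0.009186 K/W
R_outer film = 1/(h_o·A) = 1/(6.53×17.4) = 0.008801 K/W
R_total = 0.02208 K/W
Q = ΔT / R_total = 700 / 0.02208

Q ≈ 31700 W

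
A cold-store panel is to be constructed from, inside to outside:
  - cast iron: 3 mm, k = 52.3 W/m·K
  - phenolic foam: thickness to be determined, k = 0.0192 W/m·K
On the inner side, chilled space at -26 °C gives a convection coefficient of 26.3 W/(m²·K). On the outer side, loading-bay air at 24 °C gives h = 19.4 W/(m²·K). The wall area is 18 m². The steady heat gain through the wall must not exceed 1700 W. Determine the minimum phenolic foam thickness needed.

L ≈ 8.44 mm

Using the resistance-network approach (series):
R_inner film = 1/(h_i·A) = 1/(26.3×18) = 0.002112 K/W
R_cast iron = L/(kA) = 0.003/(52.3×18) = 3.187×10^-6 K/W
R_outer film = 1/(h_o·A) = 1/(19.4×18) = 0.002864 K/W
Sum of the known resistances R_other = 0.004979 K/W
Required total resistance R_tot = ΔT/Q_allow = 50/1700 = 0.02941 K/W
R_phenolic foam = R_tot − R_other = 0.02443 K/W
L = R·k·A = 0.02443×0.0192×18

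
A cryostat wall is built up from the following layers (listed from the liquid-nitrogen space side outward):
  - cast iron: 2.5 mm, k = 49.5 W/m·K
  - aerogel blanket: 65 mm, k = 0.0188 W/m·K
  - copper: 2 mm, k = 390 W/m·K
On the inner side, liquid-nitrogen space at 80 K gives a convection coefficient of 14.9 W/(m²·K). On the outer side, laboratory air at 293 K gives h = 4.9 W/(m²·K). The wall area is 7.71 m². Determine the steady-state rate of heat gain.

Q ≈ 440 W

Thermal resistances in series:
R_inner film = 1/(h_i·A) = 1/(14.9×7.71) = 0.008705 K/W
R_cast iron = L/(kA) = 0.0025/(49.5×7.71) = 6.551×10^-6 K/W
R_aerogel blanket = L/(kA) = 0.065/(0.0188×7.71) = 0.4484 K/W
R_copper = L/(kA) = 0.002/(390×7.71) = 6.651×10^-7 K/W
R_outer film = 1/(h_o·A) = 1/(4.9×7.71) = 0.02647 K/W
R_total = 0.4836 K/W
Q = ΔT / R_total = 213 / 0.4836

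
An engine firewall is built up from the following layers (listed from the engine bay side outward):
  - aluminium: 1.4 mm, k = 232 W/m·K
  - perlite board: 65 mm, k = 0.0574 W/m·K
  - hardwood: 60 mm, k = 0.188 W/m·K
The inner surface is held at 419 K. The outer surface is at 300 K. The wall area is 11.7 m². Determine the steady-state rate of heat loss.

Series thermal resistances:
R_aluminium = L/(kA) = 0.0014/(232×11.7) = 5.158×10^-7 K/W
R_perlite board = L/(kA) = 0.065/(0.0574×11.7) = 0.09679 K/W
R_hardwood = L/(kA) = 0.06/(0.188×11.7) = 0.02728 K/W
R_total = 0.1241 K/W
Q = ΔT / R_total = 119 / 0.1241

Q ≈ 959 W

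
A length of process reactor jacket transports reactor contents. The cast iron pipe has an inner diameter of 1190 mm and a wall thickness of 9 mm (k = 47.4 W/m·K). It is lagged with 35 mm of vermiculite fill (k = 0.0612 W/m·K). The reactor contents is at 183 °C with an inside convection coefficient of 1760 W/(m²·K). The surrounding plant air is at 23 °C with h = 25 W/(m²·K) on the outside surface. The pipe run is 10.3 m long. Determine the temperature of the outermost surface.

T ≈ 33.2 °C

Radial resistances (cylindrical: R_cond = ln(r_o/r_i)/(2πkL), R_conv = 1/(h·2πrL)):
R_inner film = 1/(h_i·2πr₁L) = 1/(1760×2π×0.595×10.3) = 1.476×10^-5 K/W
R_cast iron pipe wall = ln(604/595)/(2π×47.4×10.3) = 4.894×10^-6 K/W
R_vermiculite fill = ln(639/604)/(2π×0.0612×10.3) = 0.01422 K/W
R_outer film = 1/(h_o·2πr_oL) = 1/(25×2π×0.639×10.3) = 9.673×10^-4 K/W
R_total = 0.01521 K/W
Q = ΔT/R_total = 160/0.01521
Q = 10500 W
T_interface = T_inner − Q·ΣR(inner→interface) = 183 − 10500×0.01424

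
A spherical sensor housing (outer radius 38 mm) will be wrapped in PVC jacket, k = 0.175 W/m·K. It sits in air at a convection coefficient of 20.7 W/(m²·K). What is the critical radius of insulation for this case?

For a sphere r_cr = 2k/h = 2×0.175/20.7
r_cr = 16.9 mm; since the bare radius (38 mm) is above r_cr, any added insulation will reduce heat loss.

r_cr ≈ 16.9 mm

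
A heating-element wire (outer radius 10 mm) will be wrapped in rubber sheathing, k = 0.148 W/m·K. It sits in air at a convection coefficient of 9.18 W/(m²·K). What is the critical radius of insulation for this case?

r_cr ≈ 16.1 mm

For a cylinder r_cr = k/h = 0.148/9.18
r_cr = 16.1 mm; since the bare radius (10 mm) is below r_cr, adding a thin layer of insulation will *increase* heat loss.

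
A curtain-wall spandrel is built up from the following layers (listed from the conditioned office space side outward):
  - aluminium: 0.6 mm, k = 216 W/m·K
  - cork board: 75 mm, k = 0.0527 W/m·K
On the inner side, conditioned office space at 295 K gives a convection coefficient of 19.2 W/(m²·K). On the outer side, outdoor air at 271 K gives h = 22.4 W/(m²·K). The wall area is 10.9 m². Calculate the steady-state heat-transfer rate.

Using the resistance-network approach (series):
R_inner film = 1/(h_i·A) = 1/(19.2×10.9) = 0.004778 K/W
R_aluminium = L/(kA) = 0.0006/(216×10.9) = 2.548×10^-7 K/W
R_cork board = L/(kA) = 0.075/(0.0527×10.9) = 0.1306 K/W
R_outer film = 1/(h_o·A) = 1/(22.4×10.9) = 0.004096 K/W
R_total = 0.1394 K/W
Q = ΔT / R_total = 24 / 0.1394

Q ≈ 172 W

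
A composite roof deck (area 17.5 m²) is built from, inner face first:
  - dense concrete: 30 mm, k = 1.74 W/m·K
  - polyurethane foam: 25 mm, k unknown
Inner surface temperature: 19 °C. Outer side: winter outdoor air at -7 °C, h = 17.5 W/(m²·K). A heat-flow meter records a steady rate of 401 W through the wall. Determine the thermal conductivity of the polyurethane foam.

Series thermal resistances:
R_dense concrete = L/(kA) = 0.03/(1.74×17.5) = 9.852×10^-4 K/W
R_outer film = 1/(h_o·A) = 1/(17.5×17.5) = 0.003265 K/W
Sum of known resistances R_other = 0.004251 K/W
Total R = ΔT/Q = 26/401 = 0.06484 K/W
R_polyurethane foam = R_total − R_other = 0.06059 K/W
k = L/(R·A) = 0.025/(0.06059×17.5)

k ≈ 0.0236 W/(m·K)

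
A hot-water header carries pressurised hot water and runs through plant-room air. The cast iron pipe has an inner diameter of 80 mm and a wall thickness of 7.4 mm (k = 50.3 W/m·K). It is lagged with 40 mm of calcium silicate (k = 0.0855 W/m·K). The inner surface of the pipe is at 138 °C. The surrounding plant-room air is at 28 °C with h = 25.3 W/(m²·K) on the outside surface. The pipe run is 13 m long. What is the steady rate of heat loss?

Q ≈ 1180 W

Radial resistances (cylindrical: R_cond = ln(r_o/r_i)/(2πkL), R_conv = 1/(h·2πrL)):
R_cast iron pipe wall = ln(47.4/40)/(2π×50.3×13) = 4.131×10^-5 K/W
R_calcium silicate = ln(87.4/47.4)/(2π×0.0855×13) = 0.08761 K/W
R_outer film = 1/(h_o·2πr_oL) = 1/(25.3×2π×0.0874×13) = 0.005537 K/W
R_total = 0.09319 K/W
Q = ΔT/R_total = 110/0.09319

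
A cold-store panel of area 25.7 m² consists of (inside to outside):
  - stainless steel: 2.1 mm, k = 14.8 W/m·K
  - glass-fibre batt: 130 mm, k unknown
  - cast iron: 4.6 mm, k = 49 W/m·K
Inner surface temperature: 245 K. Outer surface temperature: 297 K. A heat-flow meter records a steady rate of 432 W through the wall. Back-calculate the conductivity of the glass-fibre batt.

Series thermal resistances:
R_stainless steel = L/(kA) = 0.0021/(14.8×25.7) = 5.521×10^-6 K/W
R_cast iron = L/(kA) = 0.0046/(49×25.7) = 3.653×10^-6 K/W
Sum of known resistances R_other = 9.174×10^-6 K/W
Total R = ΔT/Q = 52/432 = 0.1204 K/W
R_glass-fibre batt = R_total − R_other = 0.1204 K/W
k = L/(R·A) = 0.13/(0.1204×25.7)

k ≈ 0.042 W/(m·K)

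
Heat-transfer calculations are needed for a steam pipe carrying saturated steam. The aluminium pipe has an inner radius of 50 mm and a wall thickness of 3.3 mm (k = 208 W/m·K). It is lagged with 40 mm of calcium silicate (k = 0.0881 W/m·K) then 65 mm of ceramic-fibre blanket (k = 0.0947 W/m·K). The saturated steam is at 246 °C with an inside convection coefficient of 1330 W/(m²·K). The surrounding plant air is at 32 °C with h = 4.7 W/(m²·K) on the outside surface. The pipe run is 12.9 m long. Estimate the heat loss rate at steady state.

Q ≈ 1300 W

Radial resistances (cylindrical: R_cond = ln(r_o/r_i)/(2πkL), R_conv = 1/(h·2πrL)):
R_inner film = 1/(h_i·2πr₁L) = 1/(1330×2π×0.05×12.9) = 1.855×10^-4 K/W
R_aluminium pipe wall = ln(53.3/50)/(2π×208×12.9) = 3.791×10^-6 K/W
R_calcium silicate = ln(93.3/53.3)/(2π×0.0881×12.9) = 0.07841 K/W
R_ceramic-fibre blanket = ln(158.3/93.3)/(2π×0.0947×12.9) = 0.06888 K/W
R_outer film = 1/(h_o·2πr_oL) = 1/(4.7×2π×0.1583×12.9) = 0.01658 K/W
R_total = 0.1641 K/W
Q = ΔT/R_total = 214/0.1641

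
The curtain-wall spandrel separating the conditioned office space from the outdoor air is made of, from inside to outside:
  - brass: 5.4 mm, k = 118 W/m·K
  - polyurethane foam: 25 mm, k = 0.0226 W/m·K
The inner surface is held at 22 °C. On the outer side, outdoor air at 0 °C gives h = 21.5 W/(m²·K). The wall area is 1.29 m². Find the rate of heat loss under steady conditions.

Q ≈ 24.6 W

Treating each layer as a thermal resistance in series:
R_brass = L/(kA) = 0.0054/(118×1.29) = 3.547×10^-5 K/W
R_polyurethane foam = L/(kA) = 0.025/(0.0226×1.29) = 0.8575 K/W
R_outer film = 1/(h_o·A) = 1/(21.5×1.29) = 0.03606 K/W
R_total = 0.8936 K/W
Q = ΔT / R_total = 22 / 0.8936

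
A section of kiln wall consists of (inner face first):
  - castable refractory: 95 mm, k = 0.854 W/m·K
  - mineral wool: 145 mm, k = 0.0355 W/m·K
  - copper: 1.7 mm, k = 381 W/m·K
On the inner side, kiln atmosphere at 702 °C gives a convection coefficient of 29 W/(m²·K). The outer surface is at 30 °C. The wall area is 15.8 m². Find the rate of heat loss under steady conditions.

Series thermal resistances:
R_inner film = 1/(h_i·A) = 1/(29×15.8) = 0.002182 K/W
R_castable refractory = L/(kA) = 0.095/(0.854×15.8) = 0.007041 K/W
R_mineral wool = L/(kA) = 0.145/(0.0355×15.8) = 0.2585 K/W
R_copper = L/(kA) = 0.0017/(381×15.8) = 2.824×10^-7 K/W
R_total = 0.2677 K/W
Q = ΔT / R_total = 672 / 0.2677

Q ≈ 2510 W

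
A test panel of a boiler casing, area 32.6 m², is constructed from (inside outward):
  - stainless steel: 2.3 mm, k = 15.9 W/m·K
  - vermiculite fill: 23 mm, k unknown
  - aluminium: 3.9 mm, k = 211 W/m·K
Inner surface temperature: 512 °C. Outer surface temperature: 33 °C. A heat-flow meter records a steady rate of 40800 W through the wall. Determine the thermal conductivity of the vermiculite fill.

Series thermal resistances:
R_stainless steel = L/(kA) = 0.0023/(15.9×32.6) = 4.437×10^-6 K/W
R_aluminium = L/(kA) = 0.0039/(211×32.6) = 5.67×10^-7 K/W
Sum of known resistances R_other = 5.004×10^-6 K/W
Total R = ΔT/Q = 479/40800 = 0.01174 K/W
R_vermiculite fill = R_total − R_other = 0.01174 K/W
k = L/(R·A) = 0.023/(0.01174×32.6)

k ≈ 0.0601 W/(m·K)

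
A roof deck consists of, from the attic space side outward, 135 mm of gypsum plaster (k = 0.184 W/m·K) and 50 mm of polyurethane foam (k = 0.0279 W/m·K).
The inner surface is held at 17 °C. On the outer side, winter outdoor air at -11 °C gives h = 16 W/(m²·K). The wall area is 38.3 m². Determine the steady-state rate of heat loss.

Q ≈ 414 W

Using the resistance-network approach (series):
R_gypsum plaster = L/(kA) = 0.135/(0.184×38.3) = 0.01916 K/W
R_polyurethane foam = L/(kA) = 0.05/(0.0279×38.3) = 0.04679 K/W
R_outer film = 1/(h_o·A) = 1/(16×38.3) = 0.001632 K/W
R_total = 0.06758 K/W
Q = ΔT / R_total = 28 / 0.06758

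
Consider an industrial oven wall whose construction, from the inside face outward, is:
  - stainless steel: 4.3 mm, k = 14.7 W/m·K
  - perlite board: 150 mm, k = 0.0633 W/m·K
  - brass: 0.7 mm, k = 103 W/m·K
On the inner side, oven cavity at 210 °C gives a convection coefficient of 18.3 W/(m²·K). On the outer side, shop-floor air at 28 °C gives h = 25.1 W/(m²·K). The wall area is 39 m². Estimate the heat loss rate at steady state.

Model the wall as resistances in series:
R_inner film = 1/(h_i·A) = 1/(18.3×39) = 0.001401 K/W
R_stainless steel = L/(kA) = 0.0043/(14.7×39) = 7.5×10^-6 K/W
R_perlite board = L/(kA) = 0.15/(0.0633×39) = 0.06076 K/W
R_brass = L/(kA) = 0.0007/(103×39) = 1.743×10^-7 K/W
R_outer film = 1/(h_o·A) = 1/(25.1×39) = 0.001022 K/W
R_total = 0.06319 K/W
Q = ΔT / R_total = 182 / 0.06319

Q ≈ 2880 W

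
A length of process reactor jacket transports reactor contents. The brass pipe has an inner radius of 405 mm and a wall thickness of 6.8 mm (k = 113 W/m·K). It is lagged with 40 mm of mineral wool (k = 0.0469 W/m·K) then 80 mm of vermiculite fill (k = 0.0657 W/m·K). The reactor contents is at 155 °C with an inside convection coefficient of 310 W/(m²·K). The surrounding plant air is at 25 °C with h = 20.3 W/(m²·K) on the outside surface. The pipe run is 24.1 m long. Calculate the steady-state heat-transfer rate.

Q ≈ 4320 W

Per-layer cylindrical resistances, series-summed:
R_inner film = 1/(h_i·2πr₁L) = 1/(310×2π×0.405×24.1) = 5.26×10^-5 K/W
R_brass pipe wall = ln(411.8/405)/(2π×113×24.1) = 9.731×10^-7 K/W
R_mineral wool = ln(451.8/411.8)/(2π×0.0469×24.1) = 0.01305 K/W
R_vermiculite fill = ln(531.8/451.8)/(2π×0.0657×24.1) = 0.01639 K/W
R_outer film = 1/(h_o·2πr_oL) = 1/(20.3×2π×0.5318×24.1) = 6.117×10^-4 K/W
R_total = 0.03011 K/W
Q = ΔT/R_total = 130/0.03011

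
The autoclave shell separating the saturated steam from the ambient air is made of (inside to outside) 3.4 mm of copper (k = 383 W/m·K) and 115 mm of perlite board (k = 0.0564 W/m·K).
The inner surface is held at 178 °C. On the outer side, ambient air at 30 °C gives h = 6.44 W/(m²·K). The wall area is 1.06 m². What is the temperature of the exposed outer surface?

T ≈ 40.5 °C

Thermal resistances in series:
R_copper = L/(kA) = 0.0034/(383×1.06) = 8.375×10^-6 K/W
R_perlite board = L/(kA) = 0.115/(0.0564×1.06) = 1.924 K/W
R_outer film = 1/(h_o·A) = 1/(6.44×1.06) = 0.1465 K/W
R_total = 2.07 K/W;  Q = ΔT/R_total = 148/2.07 = 71.49 W
T_interface = T_inner − Q·ΣR(inner→interface) = 178 − 71.5×1.924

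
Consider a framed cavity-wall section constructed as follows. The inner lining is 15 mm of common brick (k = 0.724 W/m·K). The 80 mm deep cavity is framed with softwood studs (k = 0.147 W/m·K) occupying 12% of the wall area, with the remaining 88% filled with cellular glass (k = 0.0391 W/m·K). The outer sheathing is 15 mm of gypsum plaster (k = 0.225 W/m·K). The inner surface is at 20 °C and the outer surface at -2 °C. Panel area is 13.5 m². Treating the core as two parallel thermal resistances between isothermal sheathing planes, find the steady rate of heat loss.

Q ≈ 183 W

Sheathing layers in series; stud and cavity paths in parallel between them.
R_inner = 0.015/(0.724×13.5) = 0.001535 K/W
R_stud  = 0.08/(0.147×0.12×13.5) = 0.3359 K/W
R_cav   = 0.08/(0.0391×0.88×13.5) = 0.1722 K/W
1/R_core = 1/R_stud + 1/R_cav → R_core = 0.1139 K/W
R_outer = 0.015/(0.225×13.5) = 0.004938 K/W
R_total = 0.1203 K/W
Q = ΔT/R_total = 22/0.1203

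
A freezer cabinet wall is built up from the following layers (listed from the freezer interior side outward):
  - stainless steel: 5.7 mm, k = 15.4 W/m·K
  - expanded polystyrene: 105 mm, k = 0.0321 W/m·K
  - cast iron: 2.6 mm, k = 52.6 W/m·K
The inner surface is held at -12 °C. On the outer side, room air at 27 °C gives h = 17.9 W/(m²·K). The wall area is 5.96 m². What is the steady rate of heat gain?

Thermal resistances in series:
R_stainless steel = L/(kA) = 0.0057/(15.4×5.96) = 6.21×10^-5 K/W
R_expanded polystyrene = L/(kA) = 0.105/(0.0321×5.96) = 0.5488 K/W
R_cast iron = L/(kA) = 0.0026/(52.6×5.96) = 8.294×10^-6 K/W
R_outer film = 1/(h_o·A) = 1/(17.9×5.96) = 0.009373 K/W
R_total = 0.5583 K/W
Q = ΔT / R_total = 39 / 0.5583

Q ≈ 69.9 W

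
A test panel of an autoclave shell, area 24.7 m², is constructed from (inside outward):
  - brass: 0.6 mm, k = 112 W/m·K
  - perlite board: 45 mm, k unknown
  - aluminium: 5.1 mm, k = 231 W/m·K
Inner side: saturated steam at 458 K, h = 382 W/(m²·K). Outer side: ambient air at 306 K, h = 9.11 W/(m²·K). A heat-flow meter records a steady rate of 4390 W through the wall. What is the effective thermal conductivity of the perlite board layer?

k ≈ 0.0606 W/(m·K)

Series thermal resistances:
R_inner film = 1/(h_i·A) = 1/(382×24.7) = 1.06×10^-4 K/W
R_brass = L/(kA) = 0.0006/(112×24.7) = 2.169×10^-7 K/W
R_aluminium = L/(kA) = 0.0051/(231×24.7) = 8.938×10^-7 K/W
R_outer film = 1/(h_o·A) = 1/(9.11×24.7) = 0.004444 K/W
Sum of known resistances R_other = 0.004551 K/W
Total R = ΔT/Q = 152/4390 = 0.03462 K/W
R_perlite board = R_total − R_other = 0.03007 K/W
k = L/(R·A) = 0.045/(0.03007×24.7)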